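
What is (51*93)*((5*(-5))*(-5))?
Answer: 592875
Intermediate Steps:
(51*93)*((5*(-5))*(-5)) = 4743*(-25*(-5)) = 4743*125 = 592875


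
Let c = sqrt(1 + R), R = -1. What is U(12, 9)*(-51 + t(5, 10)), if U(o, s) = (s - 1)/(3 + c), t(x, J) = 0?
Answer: -136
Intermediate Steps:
c = 0 (c = sqrt(1 - 1) = sqrt(0) = 0)
U(o, s) = -1/3 + s/3 (U(o, s) = (s - 1)/(3 + 0) = (-1 + s)/3 = (-1 + s)*(1/3) = -1/3 + s/3)
U(12, 9)*(-51 + t(5, 10)) = (-1/3 + (1/3)*9)*(-51 + 0) = (-1/3 + 3)*(-51) = (8/3)*(-51) = -136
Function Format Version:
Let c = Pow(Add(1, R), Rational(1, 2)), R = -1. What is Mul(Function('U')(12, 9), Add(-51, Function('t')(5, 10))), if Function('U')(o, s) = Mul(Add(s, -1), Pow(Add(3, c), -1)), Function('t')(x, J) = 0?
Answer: -136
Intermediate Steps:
c = 0 (c = Pow(Add(1, -1), Rational(1, 2)) = Pow(0, Rational(1, 2)) = 0)
Function('U')(o, s) = Add(Rational(-1, 3), Mul(Rational(1, 3), s)) (Function('U')(o, s) = Mul(Add(s, -1), Pow(Add(3, 0), -1)) = Mul(Add(-1, s), Pow(3, -1)) = Mul(Add(-1, s), Rational(1, 3)) = Add(Rational(-1, 3), Mul(Rational(1, 3), s)))
Mul(Function('U')(12, 9), Add(-51, Function('t')(5, 10))) = Mul(Add(Rational(-1, 3), Mul(Rational(1, 3), 9)), Add(-51, 0)) = Mul(Add(Rational(-1, 3), 3), -51) = Mul(Rational(8, 3), -51) = -136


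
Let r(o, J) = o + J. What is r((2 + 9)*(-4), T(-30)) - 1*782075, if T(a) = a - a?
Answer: -782119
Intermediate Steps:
T(a) = 0
r(o, J) = J + o
r((2 + 9)*(-4), T(-30)) - 1*782075 = (0 + (2 + 9)*(-4)) - 1*782075 = (0 + 11*(-4)) - 782075 = (0 - 44) - 782075 = -44 - 782075 = -782119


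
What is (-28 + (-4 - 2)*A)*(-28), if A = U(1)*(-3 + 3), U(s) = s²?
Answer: 784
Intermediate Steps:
A = 0 (A = 1²*(-3 + 3) = 1*0 = 0)
(-28 + (-4 - 2)*A)*(-28) = (-28 + (-4 - 2)*0)*(-28) = (-28 - 6*0)*(-28) = (-28 + 0)*(-28) = -28*(-28) = 784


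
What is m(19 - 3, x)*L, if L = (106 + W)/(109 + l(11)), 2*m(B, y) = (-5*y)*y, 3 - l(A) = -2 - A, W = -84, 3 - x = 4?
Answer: -11/25 ≈ -0.44000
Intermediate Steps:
x = -1 (x = 3 - 1*4 = 3 - 4 = -1)
l(A) = 5 + A (l(A) = 3 - (-2 - A) = 3 + (2 + A) = 5 + A)
m(B, y) = -5*y**2/2 (m(B, y) = ((-5*y)*y)/2 = (-5*y**2)/2 = -5*y**2/2)
L = 22/125 (L = (106 - 84)/(109 + (5 + 11)) = 22/(109 + 16) = 22/125 ≈ 0.17600)
m(19 - 3, x)*L = -5/2*(-1)**2*(22/125) = -5/2*1*(22/125) = -5/2*22/125 = -11/25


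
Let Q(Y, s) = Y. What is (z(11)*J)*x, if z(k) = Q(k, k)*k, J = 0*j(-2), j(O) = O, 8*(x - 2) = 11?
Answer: 0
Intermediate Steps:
x = 27/8 (x = 2 + (⅛)*11 = 2 + 11/8 = 27/8 ≈ 3.3750)
J = 0 (J = 0*(-2) = 0)
z(k) = k² (z(k) = k*k = k²)
(z(11)*J)*x = (11²*0)*(27/8) = (121*0)*(27/8) = 0*(27/8) = 0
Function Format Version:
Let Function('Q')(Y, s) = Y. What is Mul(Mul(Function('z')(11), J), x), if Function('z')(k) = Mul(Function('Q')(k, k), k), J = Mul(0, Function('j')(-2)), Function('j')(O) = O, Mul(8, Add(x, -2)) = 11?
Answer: 0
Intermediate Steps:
x = Rational(27, 8) (x = Add(2, Mul(Rational(1, 8), 11)) = Add(2, Rational(11, 8)) = Rational(27, 8) ≈ 3.3750)
J = 0 (J = Mul(0, -2) = 0)
Function('z')(k) = Pow(k, 2) (Function('z')(k) = Mul(k, k) = Pow(k, 2))
Mul(Mul(Function('z')(11), J), x) = Mul(Mul(Pow(11, 2), 0), Rational(27, 8)) = Mul(Mul(121, 0), Rational(27, 8)) = Mul(0, Rational(27, 8)) = 0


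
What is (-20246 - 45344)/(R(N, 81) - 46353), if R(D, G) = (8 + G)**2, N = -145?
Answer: 32795/19216 ≈ 1.7066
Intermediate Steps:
(-20246 - 45344)/(R(N, 81) - 46353) = (-20246 - 45344)/((8 + 81)**2 - 46353) = -65590/(89**2 - 46353) = -65590/(7921 - 46353) = -65590/(-38432) = -65590*(-1/38432) = 32795/19216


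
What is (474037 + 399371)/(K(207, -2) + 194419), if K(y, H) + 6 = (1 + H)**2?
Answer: 436704/97207 ≈ 4.4925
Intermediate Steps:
K(y, H) = -6 + (1 + H)**2
(474037 + 399371)/(K(207, -2) + 194419) = (474037 + 399371)/((-6 + (1 - 2)**2) + 194419) = 873408/((-6 + (-1)**2) + 194419) = 873408/((-6 + 1) + 194419) = 873408/(-5 + 194419) = 873408/194414 = 873408*(1/194414) = 436704/97207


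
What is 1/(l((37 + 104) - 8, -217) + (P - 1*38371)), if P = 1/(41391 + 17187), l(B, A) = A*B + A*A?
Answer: -58578/1179936653 ≈ -4.9645e-5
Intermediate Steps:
l(B, A) = A² + A*B (l(B, A) = A*B + A² = A² + A*B)
P = 1/58578 ≈ 1.7071e-5
1/(l((37 + 104) - 8, -217) + (P - 1*38371)) = 1/(-217*(-217 + ((37 + 104) - 8)) + (1/58578 - 1*38371)) = 1/(-217*(-217 + (141 - 8)) + (1/58578 - 38371)) = 1/(-217*(-217 + 133) - 2247696437/58578) = 1/(-217*(-84) - 2247696437/58578) = 1/(18228 - 2247696437/58578) = 1/(-1179936653/58578) = -58578/1179936653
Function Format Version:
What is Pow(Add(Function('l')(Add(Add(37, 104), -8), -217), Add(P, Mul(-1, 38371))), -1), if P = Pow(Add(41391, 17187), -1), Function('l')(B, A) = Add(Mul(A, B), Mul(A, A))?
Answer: Rational(-58578, 1179936653) ≈ -4.9645e-5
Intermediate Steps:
Function('l')(B, A) = Add(Pow(A, 2), Mul(A, B)) (Function('l')(B, A) = Add(Mul(A, B), Pow(A, 2)) = Add(Pow(A, 2), Mul(A, B)))
P = Rational(1, 58578) (P = Pow(58578, -1) = Rational(1, 58578) ≈ 1.7071e-5)
Pow(Add(Function('l')(Add(Add(37, 104), -8), -217), Add(P, Mul(-1, 38371))), -1) = Pow(Add(Mul(-217, Add(-217, Add(Add(37, 104), -8))), Add(Rational(1, 58578), Mul(-1, 38371))), -1) = Pow(Add(Mul(-217, Add(-217, Add(141, -8))), Add(Rational(1, 58578), -38371)), -1) = Pow(Add(Mul(-217, Add(-217, 133)), Rational(-2247696437, 58578)), -1) = Pow(Add(Mul(-217, -84), Rational(-2247696437, 58578)), -1) = Pow(Add(18228, Rational(-2247696437, 58578)), -1) = Pow(Rational(-1179936653, 58578), -1) = Rational(-58578, 1179936653)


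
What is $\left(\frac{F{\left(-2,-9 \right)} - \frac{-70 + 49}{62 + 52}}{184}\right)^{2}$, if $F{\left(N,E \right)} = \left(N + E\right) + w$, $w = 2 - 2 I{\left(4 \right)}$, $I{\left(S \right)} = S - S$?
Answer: $\frac{112225}{48888064} \approx 0.0022955$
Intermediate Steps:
$I{\left(S \right)} = 0$
$w = 2$ ($w = 2 - 0 = 2 + 0 = 2$)
$F{\left(N,E \right)} = 2 + E + N$ ($F{\left(N,E \right)} = \left(N + E\right) + 2 = \left(E + N\right) + 2 = 2 + E + N$)
$\left(\frac{F{\left(-2,-9 \right)} - \frac{-70 + 49}{62 + 52}}{184}\right)^{2} = \left(\frac{\left(2 - 9 - 2\right) - \frac{-70 + 49}{62 + 52}}{184}\right)^{2} = \left(\left(-9 - - \frac{21}{114}\right) \frac{1}{184}\right)^{2} = \left(\left(-9 - \left(-21\right) \frac{1}{114}\right) \frac{1}{184}\right)^{2} = \left(\left(-9 - - \frac{7}{38}\right) \frac{1}{184}\right)^{2} = \left(\left(-9 + \frac{7}{38}\right) \frac{1}{184}\right)^{2} = \left(\left(- \frac{335}{38}\right) \frac{1}{184}\right)^{2} = \left(- \frac{335}{6992}\right)^{2} = \frac{112225}{48888064}$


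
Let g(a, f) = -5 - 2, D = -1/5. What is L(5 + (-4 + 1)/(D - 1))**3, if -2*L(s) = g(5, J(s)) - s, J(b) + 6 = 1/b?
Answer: 24389/64 ≈ 381.08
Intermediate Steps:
D = -1/5 (D = -1*1/5 = -1/5 ≈ -0.20000)
J(b) = -6 + 1/b
g(a, f) = -7
L(s) = 7/2 + s/2 (L(s) = -(-7 - s)/2 = 7/2 + s/2)
L(5 + (-4 + 1)/(D - 1))**3 = (7/2 + (5 + (-4 + 1)/(-1/5 - 1))/2)**3 = (7/2 + (5 - 3/(-6/5))/2)**3 = (7/2 + (5 - 3*(-5/6))/2)**3 = (7/2 + (5 + 5/2)/2)**3 = (7/2 + (1/2)*(15/2))**3 = (7/2 + 15/4)**3 = (29/4)**3 = 24389/64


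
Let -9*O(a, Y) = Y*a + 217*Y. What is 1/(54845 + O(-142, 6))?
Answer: 1/54795 ≈ 1.8250e-5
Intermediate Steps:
O(a, Y) = -217*Y/9 - Y*a/9 (O(a, Y) = -(Y*a + 217*Y)/9 = -(217*Y + Y*a)/9 = -217*Y/9 - Y*a/9)
1/(54845 + O(-142, 6)) = 1/(54845 - 1/9*6*(217 - 142)) = 1/(54845 - 1/9*6*75) = 1/(54845 - 50) = 1/54795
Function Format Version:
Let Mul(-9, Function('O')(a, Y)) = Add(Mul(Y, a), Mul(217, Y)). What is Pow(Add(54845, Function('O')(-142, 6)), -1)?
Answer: Rational(1, 54795) ≈ 1.8250e-5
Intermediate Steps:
Function('O')(a, Y) = Add(Mul(Rational(-217, 9), Y), Mul(Rational(-1, 9), Y, a)) (Function('O')(a, Y) = Mul(Rational(-1, 9), Add(Mul(Y, a), Mul(217, Y))) = Mul(Rational(-1, 9), Add(Mul(217, Y), Mul(Y, a))) = Add(Mul(Rational(-217, 9), Y), Mul(Rational(-1, 9), Y, a)))
Pow(Add(54845, Function('O')(-142, 6)), -1) = Pow(Add(54845, Mul(Rational(-1, 9), 6, Add(217, -142))), -1) = Pow(Add(54845, Mul(Rational(-1, 9), 6, 75)), -1) = Pow(Add(54845, -50), -1) = Pow(54795, -1) = Rational(1, 54795)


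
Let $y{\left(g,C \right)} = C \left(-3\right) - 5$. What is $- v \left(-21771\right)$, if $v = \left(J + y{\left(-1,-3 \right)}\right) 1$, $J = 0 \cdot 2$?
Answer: $87084$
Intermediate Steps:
$J = 0$
$y{\left(g,C \right)} = -5 - 3 C$ ($y{\left(g,C \right)} = - 3 C - 5 = -5 - 3 C$)
$v = 4$ ($v = \left(0 - -4\right) 1 = \left(0 + \left(-5 + 9\right)\right) 1 = \left(0 + 4\right) 1 = 4 \cdot 1 = 4$)
$- v \left(-21771\right) = - 4 \left(-21771\right) = \left(-1\right) \left(-87084\right) = 87084$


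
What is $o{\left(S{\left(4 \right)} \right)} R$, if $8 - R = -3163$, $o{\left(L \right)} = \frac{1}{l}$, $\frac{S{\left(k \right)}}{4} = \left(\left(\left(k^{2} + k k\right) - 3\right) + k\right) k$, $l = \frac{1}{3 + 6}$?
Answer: $28539$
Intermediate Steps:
$l = \frac{1}{9} \approx 0.11111$
$S{\left(k \right)} = 4 k \left(-3 + k + 2 k^{2}\right)$ ($S{\left(k \right)} = 4 \left(\left(\left(k^{2} + k k\right) - 3\right) + k\right) k = 4 \left(\left(\left(k^{2} + k^{2}\right) - 3\right) + k\right) k = 4 \left(\left(2 k^{2} - 3\right) + k\right) k = 4 \left(\left(-3 + 2 k^{2}\right) + k\right) k = 4 \left(-3 + k + 2 k^{2}\right) k = 4 k \left(-3 + k + 2 k^{2}\right)$)
$o{\left(L \right)} = 9$ ($o{\left(L \right)} = \frac{1}{\frac{1}{9}} = 9$)
$R = 3171$ ($R = 8 - -3163 = 8 + 3163 = 3171$)
$o{\left(S{\left(4 \right)} \right)} R = 9 \cdot 3171 = 28539$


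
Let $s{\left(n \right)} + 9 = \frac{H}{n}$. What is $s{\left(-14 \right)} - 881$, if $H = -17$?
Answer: $- \frac{12443}{14} \approx -888.79$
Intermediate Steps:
$s{\left(n \right)} = -9 - \frac{17}{n}$
$s{\left(-14 \right)} - 881 = \left(-9 - \frac{17}{-14}\right) - 881 = \left(-9 - - \frac{17}{14}\right) - 881 = \left(-9 + \frac{17}{14}\right) - 881 = - \frac{109}{14} - 881 = - \frac{12443}{14}$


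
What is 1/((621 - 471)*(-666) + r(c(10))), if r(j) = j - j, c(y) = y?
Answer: -1/99900 ≈ -1.0010e-5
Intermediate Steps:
r(j) = 0
1/((621 - 471)*(-666) + r(c(10))) = 1/((621 - 471)*(-666) + 0) = 1/(150*(-666) + 0) = 1/(-99900 + 0) = 1/(-99900) = -1/99900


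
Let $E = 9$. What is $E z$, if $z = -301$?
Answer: $-2709$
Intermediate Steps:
$E z = 9 \left(-301\right) = -2709$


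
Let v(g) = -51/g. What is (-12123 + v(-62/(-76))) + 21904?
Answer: 301273/31 ≈ 9718.5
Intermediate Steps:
(-12123 + v(-62/(-76))) + 21904 = (-12123 - 51/((-62/(-76)))) + 21904 = (-12123 - 51/((-62*(-1/76)))) + 21904 = (-12123 - 51/31/38) + 21904 = (-12123 - 51*38/31) + 21904 = (-12123 - 1938/31) + 21904 = -377751/31 + 21904 = 301273/31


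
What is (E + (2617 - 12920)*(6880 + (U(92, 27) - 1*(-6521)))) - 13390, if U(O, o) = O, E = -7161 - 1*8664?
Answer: -139047594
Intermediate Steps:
E = -15825 (E = -7161 - 8664 = -15825)
(E + (2617 - 12920)*(6880 + (U(92, 27) - 1*(-6521)))) - 13390 = (-15825 + (2617 - 12920)*(6880 + (92 - 1*(-6521)))) - 13390 = (-15825 - 10303*(6880 + (92 + 6521))) - 13390 = (-15825 - 10303*(6880 + 6613)) - 13390 = (-15825 - 10303*13493) - 13390 = (-15825 - 139018379) - 13390 = -139034204 - 13390 = -139047594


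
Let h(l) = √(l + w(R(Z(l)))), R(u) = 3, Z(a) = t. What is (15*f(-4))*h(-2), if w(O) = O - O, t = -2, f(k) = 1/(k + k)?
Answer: -15*I*√2/8 ≈ -2.6516*I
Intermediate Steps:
f(k) = 1/(2*k)
Z(a) = -2
w(O) = 0
h(l) = √l (h(l) = √(l + 0) = √l)
(15*f(-4))*h(-2) = (15*((½)/(-4)))*√(-2) = (15*((½)*(-¼)))*(I*√2) = (15*(-⅛))*(I*√2) = -15*I*√2/8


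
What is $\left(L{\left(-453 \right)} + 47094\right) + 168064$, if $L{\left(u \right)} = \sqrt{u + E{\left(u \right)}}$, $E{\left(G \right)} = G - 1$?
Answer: $215158 + i \sqrt{907} \approx 2.1516 \cdot 10^{5} + 30.116 i$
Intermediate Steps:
$E{\left(G \right)} = -1 + G$
$L{\left(u \right)} = \sqrt{-1 + 2 u}$ ($L{\left(u \right)} = \sqrt{u + \left(-1 + u\right)} = \sqrt{-1 + 2 u}$)
$\left(L{\left(-453 \right)} + 47094\right) + 168064 = \left(\sqrt{-1 + 2 \left(-453\right)} + 47094\right) + 168064 = \left(\sqrt{-1 - 906} + 47094\right) + 168064 = \left(\sqrt{-907} + 47094\right) + 168064 = \left(i \sqrt{907} + 47094\right) + 168064 = \left(47094 + i \sqrt{907}\right) + 168064 = 215158 + i \sqrt{907}$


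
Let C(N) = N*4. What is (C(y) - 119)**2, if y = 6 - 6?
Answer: 14161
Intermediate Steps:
y = 0
C(N) = 4*N
(C(y) - 119)**2 = (4*0 - 119)**2 = (0 - 119)**2 = (-119)**2 = 14161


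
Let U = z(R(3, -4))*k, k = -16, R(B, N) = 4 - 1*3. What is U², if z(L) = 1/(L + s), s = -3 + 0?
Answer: 64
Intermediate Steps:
R(B, N) = 1 (R(B, N) = 4 - 3 = 1)
s = -3
z(L) = 1/(-3 + L) (z(L) = 1/(L - 3) = 1/(-3 + L))
U = 8 (U = -16/(-3 + 1) = -16/(-2) = -½*(-16) = 8)
U² = 8² = 64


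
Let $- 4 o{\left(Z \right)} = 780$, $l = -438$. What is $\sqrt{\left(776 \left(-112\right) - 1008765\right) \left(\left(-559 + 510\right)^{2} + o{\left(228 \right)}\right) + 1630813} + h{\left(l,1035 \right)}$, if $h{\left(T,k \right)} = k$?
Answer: $1035 + i \sqrt{2415432649} \approx 1035.0 + 49147.0 i$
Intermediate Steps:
$o{\left(Z \right)} = -195$ ($o{\left(Z \right)} = \left(- \frac{1}{4}\right) 780 = -195$)
$\sqrt{\left(776 \left(-112\right) - 1008765\right) \left(\left(-559 + 510\right)^{2} + o{\left(228 \right)}\right) + 1630813} + h{\left(l,1035 \right)} = \sqrt{\left(776 \left(-112\right) - 1008765\right) \left(\left(-559 + 510\right)^{2} - 195\right) + 1630813} + 1035 = \sqrt{\left(-86912 - 1008765\right) \left(\left(-49\right)^{2} - 195\right) + 1630813} + 1035 = \sqrt{- 1095677 \left(2401 - 195\right) + 1630813} + 1035 = \sqrt{\left(-1095677\right) 2206 + 1630813} + 1035 = \sqrt{-2417063462 + 1630813} + 1035 = \sqrt{-2415432649} + 1035 = i \sqrt{2415432649} + 1035 = 1035 + i \sqrt{2415432649}$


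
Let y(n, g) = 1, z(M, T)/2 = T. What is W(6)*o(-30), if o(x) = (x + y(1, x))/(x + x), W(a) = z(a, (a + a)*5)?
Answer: 58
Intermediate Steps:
z(M, T) = 2*T
W(a) = 20*a (W(a) = 2*((a + a)*5) = 2*((2*a)*5) = 2*(10*a) = 20*a)
o(x) = (1 + x)/(2*x) (o(x) = (x + 1)/(x + x) = (1 + x)/((2*x)) = (1 + x)*(1/(2*x)) = (1 + x)/(2*x))
W(6)*o(-30) = (20*6)*((½)*(1 - 30)/(-30)) = 120*((½)*(-1/30)*(-29)) = 120*(29/60) = 58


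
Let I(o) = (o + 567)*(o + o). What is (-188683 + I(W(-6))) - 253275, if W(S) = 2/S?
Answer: -3981022/9 ≈ -4.4234e+5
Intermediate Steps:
I(o) = 2*o*(567 + o) (I(o) = (567 + o)*(2*o) = 2*o*(567 + o))
(-188683 + I(W(-6))) - 253275 = (-188683 + 2*(2/(-6))*(567 + 2/(-6))) - 253275 = (-188683 + 2*(2*(-⅙))*(567 + 2*(-⅙))) - 253275 = (-188683 + 2*(-⅓)*(567 - ⅓)) - 253275 = (-188683 + 2*(-⅓)*(1700/3)) - 253275 = (-188683 - 3400/9) - 253275 = -1701547/9 - 253275 = -3981022/9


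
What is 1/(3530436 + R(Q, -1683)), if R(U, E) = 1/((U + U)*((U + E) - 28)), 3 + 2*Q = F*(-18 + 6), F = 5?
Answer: 219555/775124875982 ≈ 2.8325e-7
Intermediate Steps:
Q = -63/2 (Q = -3/2 + (5*(-18 + 6))/2 = -3/2 + (5*(-12))/2 = -3/2 + (1/2)*(-60) = -3/2 - 30 = -63/2 ≈ -31.500)
R(U, E) = 1/(2*U*(-28 + E + U)) (R(U, E) = 1/((2*U)*((E + U) - 28)) = 1/((2*U)*(-28 + E + U)) = 1/(2*U*(-28 + E + U)))
1/(3530436 + R(Q, -1683)) = 1/(3530436 + 1/(2*(-63/2)*(-28 - 1683 - 63/2))) = 1/(3530436 + (1/2)*(-2/63)/(-3485/2)) = 1/(3530436 + (1/2)*(-2/63)*(-2/3485)) = 1/(3530436 + 2/219555) = 1/(775124875982/219555) = 219555/775124875982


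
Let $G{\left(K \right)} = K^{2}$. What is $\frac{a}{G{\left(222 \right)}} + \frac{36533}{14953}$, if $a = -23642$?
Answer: $\frac{723486773}{368471826} \approx 1.9635$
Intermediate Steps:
$\frac{a}{G{\left(222 \right)}} + \frac{36533}{14953} = - \frac{23642}{222^{2}} + \frac{36533}{14953} = - \frac{23642}{49284} + 36533 \cdot \frac{1}{14953} = \left(-23642\right) \frac{1}{49284} + \frac{36533}{14953} = - \frac{11821}{24642} + \frac{36533}{14953} = \frac{723486773}{368471826}$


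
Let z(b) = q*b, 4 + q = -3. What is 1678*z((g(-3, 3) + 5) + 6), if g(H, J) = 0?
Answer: -129206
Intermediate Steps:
q = -7 (q = -4 - 3 = -7)
z(b) = -7*b
1678*z((g(-3, 3) + 5) + 6) = 1678*(-7*((0 + 5) + 6)) = 1678*(-7*(5 + 6)) = 1678*(-7*11) = 1678*(-77) = -129206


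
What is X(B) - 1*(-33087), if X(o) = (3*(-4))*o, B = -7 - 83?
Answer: 34167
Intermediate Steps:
B = -90
X(o) = -12*o
X(B) - 1*(-33087) = -12*(-90) - 1*(-33087) = 1080 + 33087 = 34167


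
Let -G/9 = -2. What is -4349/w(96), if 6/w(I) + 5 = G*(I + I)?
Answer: -15008399/6 ≈ -2.5014e+6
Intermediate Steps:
G = 18 (G = -9*(-2) = 18)
w(I) = 6/(-5 + 36*I) (w(I) = 6/(-5 + 18*(I + I)) = 6/(-5 + 18*(2*I)) = 6/(-5 + 36*I))
-4349/w(96) = -4349/(6/(-5 + 36*96)) = -4349/(6/(-5 + 3456)) = -4349/(6/3451) = -4349/(6*(1/3451)) = -4349/6/3451 = -4349*3451/6 = -15008399/6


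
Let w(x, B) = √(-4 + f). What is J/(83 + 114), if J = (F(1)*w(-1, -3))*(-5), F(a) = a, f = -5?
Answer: -15*I/197 ≈ -0.076142*I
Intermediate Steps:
w(x, B) = 3*I (w(x, B) = √(-4 - 5) = √(-9) = 3*I)
J = -15*I (J = (1*(3*I))*(-5) = (3*I)*(-5) = -15*I ≈ -15.0*I)
J/(83 + 114) = (-15*I)/(83 + 114) = -15*I/197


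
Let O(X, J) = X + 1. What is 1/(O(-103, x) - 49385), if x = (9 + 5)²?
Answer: -1/49487 ≈ -2.0207e-5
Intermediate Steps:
x = 196 (x = 14² = 196)
O(X, J) = 1 + X
1/(O(-103, x) - 49385) = 1/((1 - 103) - 49385) = 1/(-102 - 49385) = 1/(-49487) = -1/49487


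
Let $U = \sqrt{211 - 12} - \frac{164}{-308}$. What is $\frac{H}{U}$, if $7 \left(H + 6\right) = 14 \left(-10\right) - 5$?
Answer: $\frac{84337}{1178190} - \frac{158389 \sqrt{199}}{1178190} \approx -1.8248$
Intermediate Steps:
$U = \frac{41}{77} + \sqrt{199}$ ($U = \sqrt{199} - 164 \left(- \frac{1}{308}\right) = \sqrt{199} - - \frac{41}{77} = \sqrt{199} + \frac{41}{77} = \frac{41}{77} + \sqrt{199} \approx 14.639$)
$H = - \frac{187}{7}$ ($H = -6 + \frac{14 \left(-10\right) - 5}{7} = -6 + \frac{-140 - 5}{7} = -6 + \frac{1}{7} \left(-145\right) = -6 - \frac{145}{7} = - \frac{187}{7} \approx -26.714$)
$\frac{H}{U} = - \frac{187}{7 \left(\frac{41}{77} + \sqrt{199}\right)}$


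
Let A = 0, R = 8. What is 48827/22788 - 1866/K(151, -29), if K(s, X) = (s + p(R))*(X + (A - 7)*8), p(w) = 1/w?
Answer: 1785961973/780602940 ≈ 2.2879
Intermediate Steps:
K(s, X) = (-56 + X)*(⅛ + s) (K(s, X) = (s + 1/8)*(X + (0 - 7)*8) = (s + ⅛)*(X - 7*8) = (⅛ + s)*(X - 56) = (⅛ + s)*(-56 + X) = (-56 + X)*(⅛ + s))
48827/22788 - 1866/K(151, -29) = 48827/22788 - 1866/(-7 - 56*151 + (⅛)*(-29) - 29*151) = 48827*(1/22788) - 1866/(-7 - 8456 - 29/8 - 4379) = 48827/22788 - 1866/(-102765/8) = 48827/22788 - 1866*(-8/102765) = 48827/22788 + 4976/34255 = 1785961973/780602940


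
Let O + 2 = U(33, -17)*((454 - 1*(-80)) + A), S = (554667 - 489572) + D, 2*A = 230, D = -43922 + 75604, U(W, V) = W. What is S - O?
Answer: 75362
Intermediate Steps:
D = 31682
A = 115 (A = (½)*230 = 115)
S = 96777 (S = (554667 - 489572) + 31682 = 65095 + 31682 = 96777)
O = 21415 (O = -2 + 33*((454 - 1*(-80)) + 115) = -2 + 33*((454 + 80) + 115) = -2 + 33*(534 + 115) = -2 + 33*649 = -2 + 21417 = 21415)
S - O = 96777 - 1*21415 = 96777 - 21415 = 75362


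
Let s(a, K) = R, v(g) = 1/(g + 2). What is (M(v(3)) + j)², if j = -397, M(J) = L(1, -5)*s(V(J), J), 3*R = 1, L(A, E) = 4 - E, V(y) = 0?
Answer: 155236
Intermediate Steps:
R = ⅓ (R = (⅓)*1 = ⅓ ≈ 0.33333)
v(g) = 1/(2 + g)
s(a, K) = ⅓
M(J) = 3 (M(J) = (4 - 1*(-5))*(⅓) = (4 + 5)*(⅓) = 9*(⅓) = 3)
(M(v(3)) + j)² = (3 - 397)² = (-394)² = 155236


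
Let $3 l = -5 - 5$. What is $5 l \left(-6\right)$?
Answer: $100$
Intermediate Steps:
$l = - \frac{10}{3}$ ($l = \frac{-5 - 5}{3} = \frac{1}{3} \left(-10\right) = - \frac{10}{3} \approx -3.3333$)
$5 l \left(-6\right) = 5 \left(- \frac{10}{3}\right) \left(-6\right) = \left(- \frac{50}{3}\right) \left(-6\right) = 100$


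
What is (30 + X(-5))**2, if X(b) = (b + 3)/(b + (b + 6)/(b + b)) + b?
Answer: 1677025/2601 ≈ 644.76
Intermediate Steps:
X(b) = b + (3 + b)/(b + (6 + b)/(2*b)) (X(b) = (3 + b)/(b + (6 + b)/((2*b))) + b = (3 + b)/(b + (6 + b)*(1/(2*b))) + b = (3 + b)/(b + (6 + b)/(2*b)) + b = b + (3 + b)/(b + (6 + b)/(2*b)))
(30 + X(-5))**2 = (30 - 5*(12 + 2*(-5)**2 + 3*(-5))/(6 - 5 + 2*(-5)**2))**2 = (30 - 5*(12 + 2*25 - 15)/(6 - 5 + 2*25))**2 = (30 - 5*(12 + 50 - 15)/(6 - 5 + 50))**2 = (30 - 5*47/51)**2 = (30 - 5*1/51*47)**2 = (30 - 235/51)**2 = (1295/51)**2 = 1677025/2601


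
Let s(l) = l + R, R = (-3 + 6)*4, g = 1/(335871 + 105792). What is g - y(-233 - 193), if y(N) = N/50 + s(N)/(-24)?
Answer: -385571699/44166300 ≈ -8.7300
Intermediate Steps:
g = 1/441663 ≈ 2.2642e-6
R = 12 (R = 3*4 = 12)
s(l) = 12 + l (s(l) = l + 12 = 12 + l)
y(N) = -½ - 13*N/600 (y(N) = N/50 + (12 + N)/(-24) = N*(1/50) + (12 + N)*(-1/24) = N/50 + (-½ - N/24) = -½ - 13*N/600)
g - y(-233 - 193) = 1/441663 - (-½ - 13*(-233 - 193)/600) = 1/441663 - (-½ - 13/600*(-426)) = 1/441663 - (-½ + 923/100) = 1/441663 - 1*873/100 = 1/441663 - 873/100 = -385571699/44166300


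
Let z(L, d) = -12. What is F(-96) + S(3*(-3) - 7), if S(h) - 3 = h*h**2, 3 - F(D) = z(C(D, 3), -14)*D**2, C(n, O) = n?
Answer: 106502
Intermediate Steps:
F(D) = 3 + 12*D**2 (F(D) = 3 - (-12)*D**2 = 3 + 12*D**2)
S(h) = 3 + h**3 (S(h) = 3 + h*h**2 = 3 + h**3)
F(-96) + S(3*(-3) - 7) = (3 + 12*(-96)**2) + (3 + (3*(-3) - 7)**3) = (3 + 12*9216) + (3 + (-9 - 7)**3) = (3 + 110592) + (3 + (-16)**3) = 110595 + (3 - 4096) = 110595 - 4093 = 106502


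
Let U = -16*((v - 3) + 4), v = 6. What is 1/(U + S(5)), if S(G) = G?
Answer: -1/107 ≈ -0.0093458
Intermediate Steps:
U = -112 (U = -16*((6 - 3) + 4) = -16*(3 + 4) = -16*7 = -112)
1/(U + S(5)) = 1/(-112 + 5) = 1/(-107) = -1/107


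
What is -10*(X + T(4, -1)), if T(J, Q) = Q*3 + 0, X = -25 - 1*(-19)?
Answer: 90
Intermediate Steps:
X = -6 (X = -25 + 19 = -6)
T(J, Q) = 3*Q (T(J, Q) = 3*Q + 0 = 3*Q)
-10*(X + T(4, -1)) = -10*(-6 + 3*(-1)) = -10*(-6 - 3) = -10*(-9) = 90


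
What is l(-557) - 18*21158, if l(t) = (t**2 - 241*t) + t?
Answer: 63085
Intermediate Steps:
l(t) = t**2 - 240*t
l(-557) - 18*21158 = -557*(-240 - 557) - 18*21158 = -557*(-797) - 1*380844 = 443929 - 380844 = 63085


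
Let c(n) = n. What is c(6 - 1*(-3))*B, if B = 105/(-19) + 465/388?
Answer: -287145/7372 ≈ -38.951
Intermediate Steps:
B = -31905/7372 (B = 105*(-1/19) + 465*(1/388) = -105/19 + 465/388 = -31905/7372 ≈ -4.3279)
c(6 - 1*(-3))*B = (6 - 1*(-3))*(-31905/7372) = (6 + 3)*(-31905/7372) = 9*(-31905/7372) = -287145/7372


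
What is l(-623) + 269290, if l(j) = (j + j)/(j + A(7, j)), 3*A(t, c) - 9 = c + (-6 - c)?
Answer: 83749813/311 ≈ 2.6929e+5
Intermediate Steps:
A(t, c) = 1 (A(t, c) = 3 + (c + (-6 - c))/3 = 3 + (1/3)*(-6) = 3 - 2 = 1)
l(j) = 2*j/(1 + j) (l(j) = (j + j)/(j + 1) = (2*j)/(1 + j) = 2*j/(1 + j))
l(-623) + 269290 = 2*(-623)/(1 - 623) + 269290 = 2*(-623)/(-622) + 269290 = 2*(-623)*(-1/622) + 269290 = 623/311 + 269290 = 83749813/311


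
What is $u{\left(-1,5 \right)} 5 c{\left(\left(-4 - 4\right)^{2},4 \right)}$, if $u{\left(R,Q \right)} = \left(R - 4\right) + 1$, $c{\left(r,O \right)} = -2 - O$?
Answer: $120$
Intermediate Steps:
$u{\left(R,Q \right)} = -3 + R$ ($u{\left(R,Q \right)} = \left(-4 + R\right) + 1 = -3 + R$)
$u{\left(-1,5 \right)} 5 c{\left(\left(-4 - 4\right)^{2},4 \right)} = \left(-3 - 1\right) 5 \left(-2 - 4\right) = \left(-4\right) 5 \left(-2 - 4\right) = \left(-20\right) \left(-6\right) = 120$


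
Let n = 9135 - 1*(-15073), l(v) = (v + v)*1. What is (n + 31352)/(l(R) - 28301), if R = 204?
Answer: -55560/27893 ≈ -1.9919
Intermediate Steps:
l(v) = 2*v (l(v) = (2*v)*1 = 2*v)
n = 24208 (n = 9135 + 15073 = 24208)
(n + 31352)/(l(R) - 28301) = (24208 + 31352)/(2*204 - 28301) = 55560/(408 - 28301) = 55560/(-27893) = 55560*(-1/27893) = -55560/27893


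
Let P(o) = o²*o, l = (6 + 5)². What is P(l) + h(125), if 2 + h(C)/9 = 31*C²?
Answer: 6130918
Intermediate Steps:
l = 121 (l = 11² = 121)
P(o) = o³
h(C) = -18 + 279*C² (h(C) = -18 + 9*(31*C²) = -18 + 279*C²)
P(l) + h(125) = 121³ + (-18 + 279*125²) = 1771561 + (-18 + 279*15625) = 1771561 + (-18 + 4359375) = 1771561 + 4359357 = 6130918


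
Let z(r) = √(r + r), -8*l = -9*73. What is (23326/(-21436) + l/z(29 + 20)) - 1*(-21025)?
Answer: 225334287/10718 + 657*√2/112 ≈ 21032.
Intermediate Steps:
l = 657/8 (l = -(-9)*73/8 = -⅛*(-657) = 657/8 ≈ 82.125)
z(r) = √2*√r (z(r) = √(2*r) = √2*√r)
(23326/(-21436) + l/z(29 + 20)) - 1*(-21025) = (23326/(-21436) + 657/(8*((√2*√(29 + 20))))) - 1*(-21025) = (23326*(-1/21436) + 657/(8*((√2*√49)))) + 21025 = (-11663/10718 + 657/(8*((√2*7)))) + 21025 = (-11663/10718 + 657/(8*((7*√2)))) + 21025 = (-11663/10718 + 657*(√2/14)/8) + 21025 = (-11663/10718 + 657*√2/112) + 21025 = 225334287/10718 + 657*√2/112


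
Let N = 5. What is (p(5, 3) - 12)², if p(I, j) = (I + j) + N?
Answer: 1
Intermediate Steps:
p(I, j) = 5 + I + j (p(I, j) = (I + j) + 5 = 5 + I + j)
(p(5, 3) - 12)² = ((5 + 5 + 3) - 12)² = (13 - 12)² = 1² = 1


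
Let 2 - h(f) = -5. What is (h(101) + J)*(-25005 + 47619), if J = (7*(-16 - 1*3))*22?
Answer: -66010266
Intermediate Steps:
h(f) = 7 (h(f) = 2 - 1*(-5) = 2 + 5 = 7)
J = -2926 (J = (7*(-16 - 3))*22 = (7*(-19))*22 = -133*22 = -2926)
(h(101) + J)*(-25005 + 47619) = (7 - 2926)*(-25005 + 47619) = -2919*22614 = -66010266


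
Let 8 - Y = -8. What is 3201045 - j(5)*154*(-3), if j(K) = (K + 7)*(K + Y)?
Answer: 3317469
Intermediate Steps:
Y = 16 (Y = 8 - 1*(-8) = 8 + 8 = 16)
j(K) = (7 + K)*(16 + K) (j(K) = (K + 7)*(K + 16) = (7 + K)*(16 + K))
3201045 - j(5)*154*(-3) = 3201045 - (112 + 5² + 23*5)*154*(-3) = 3201045 - (112 + 25 + 115)*154*(-3) = 3201045 - 252*154*(-3) = 3201045 - 38808*(-3) = 3201045 - 1*(-116424) = 3201045 + 116424 = 3317469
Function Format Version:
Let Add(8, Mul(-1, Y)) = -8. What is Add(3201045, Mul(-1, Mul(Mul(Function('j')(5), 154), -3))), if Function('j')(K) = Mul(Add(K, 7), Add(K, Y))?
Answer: 3317469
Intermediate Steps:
Y = 16 (Y = Add(8, Mul(-1, -8)) = Add(8, 8) = 16)
Function('j')(K) = Mul(Add(7, K), Add(16, K)) (Function('j')(K) = Mul(Add(K, 7), Add(K, 16)) = Mul(Add(7, K), Add(16, K)))
Add(3201045, Mul(-1, Mul(Mul(Function('j')(5), 154), -3))) = Add(3201045, Mul(-1, Mul(Mul(Add(112, Pow(5, 2), Mul(23, 5)), 154), -3))) = Add(3201045, Mul(-1, Mul(Mul(Add(112, 25, 115), 154), -3))) = Add(3201045, Mul(-1, Mul(Mul(252, 154), -3))) = Add(3201045, Mul(-1, Mul(38808, -3))) = Add(3201045, Mul(-1, -116424)) = Add(3201045, 116424) = 3317469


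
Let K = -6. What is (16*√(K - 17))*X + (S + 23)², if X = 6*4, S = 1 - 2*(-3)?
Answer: 900 + 384*I*√23 ≈ 900.0 + 1841.6*I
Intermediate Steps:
S = 7 (S = 1 + 6 = 7)
X = 24
(16*√(K - 17))*X + (S + 23)² = (16*√(-6 - 17))*24 + (7 + 23)² = (16*√(-23))*24 + 30² = (16*(I*√23))*24 + 900 = (16*I*√23)*24 + 900 = 384*I*√23 + 900 = 900 + 384*I*√23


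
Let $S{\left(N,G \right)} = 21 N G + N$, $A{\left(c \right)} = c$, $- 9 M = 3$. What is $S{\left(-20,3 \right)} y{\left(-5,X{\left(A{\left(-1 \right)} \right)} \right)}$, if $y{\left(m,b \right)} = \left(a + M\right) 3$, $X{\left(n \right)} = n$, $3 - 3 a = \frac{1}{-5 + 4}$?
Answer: $-3840$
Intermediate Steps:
$M = - \frac{1}{3}$ ($M = \left(- \frac{1}{9}\right) 3 = - \frac{1}{3} \approx -0.33333$)
$a = \frac{4}{3}$ ($a = 1 - \frac{1}{3 \left(-5 + 4\right)} = 1 - \frac{1}{3 \left(-1\right)} = 1 - - \frac{1}{3} = 1 + \frac{1}{3} = \frac{4}{3} \approx 1.3333$)
$y{\left(m,b \right)} = 3$ ($y{\left(m,b \right)} = \left(\frac{4}{3} - \frac{1}{3}\right) 3 = 1 \cdot 3 = 3$)
$S{\left(N,G \right)} = N + 21 G N$ ($S{\left(N,G \right)} = 21 G N + N = N + 21 G N$)
$S{\left(-20,3 \right)} y{\left(-5,X{\left(A{\left(-1 \right)} \right)} \right)} = - 20 \left(1 + 21 \cdot 3\right) 3 = - 20 \left(1 + 63\right) 3 = \left(-20\right) 64 \cdot 3 = \left(-1280\right) 3 = -3840$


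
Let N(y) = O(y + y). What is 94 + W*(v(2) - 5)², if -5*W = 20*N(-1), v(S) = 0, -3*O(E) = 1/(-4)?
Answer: 257/3 ≈ 85.667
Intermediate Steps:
O(E) = 1/12 (O(E) = -⅓/(-4) = -⅓*(-¼) = 1/12)
N(y) = 1/12
W = -⅓ (W = -4/12 = -⅕*5/3 = -⅓ ≈ -0.33333)
94 + W*(v(2) - 5)² = 94 - (0 - 5)²/3 = 94 - ⅓*(-5)² = 94 - ⅓*25 = 94 - 25/3 = 257/3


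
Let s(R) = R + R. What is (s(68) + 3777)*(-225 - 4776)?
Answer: -19568913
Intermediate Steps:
s(R) = 2*R
(s(68) + 3777)*(-225 - 4776) = (2*68 + 3777)*(-225 - 4776) = (136 + 3777)*(-5001) = 3913*(-5001) = -19568913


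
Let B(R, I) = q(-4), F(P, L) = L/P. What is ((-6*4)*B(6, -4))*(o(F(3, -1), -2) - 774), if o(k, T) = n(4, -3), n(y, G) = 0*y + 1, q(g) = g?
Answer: -74208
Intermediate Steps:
B(R, I) = -4
n(y, G) = 1 (n(y, G) = 0 + 1 = 1)
o(k, T) = 1
((-6*4)*B(6, -4))*(o(F(3, -1), -2) - 774) = (-6*4*(-4))*(1 - 774) = -24*(-4)*(-773) = 96*(-773) = -74208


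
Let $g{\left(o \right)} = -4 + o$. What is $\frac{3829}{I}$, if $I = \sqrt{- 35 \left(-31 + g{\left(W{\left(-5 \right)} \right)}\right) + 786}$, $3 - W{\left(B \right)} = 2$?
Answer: $\frac{3829 \sqrt{494}}{988} \approx 86.137$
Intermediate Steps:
$W{\left(B \right)} = 1$ ($W{\left(B \right)} = 3 - 2 = 1$)
$I = 2 \sqrt{494}$ ($I = \sqrt{- 35 \left(-31 + \left(-4 + 1\right)\right) + 786} = \sqrt{- 35 \left(-31 - 3\right) + 786} = \sqrt{\left(-35\right) \left(-34\right) + 786} = \sqrt{1190 + 786} = \sqrt{1976} = 2 \sqrt{494} \approx 44.452$)
$\frac{3829}{I} = \frac{3829}{2 \sqrt{494}} = 3829 \frac{\sqrt{494}}{988} = \frac{3829 \sqrt{494}}{988}$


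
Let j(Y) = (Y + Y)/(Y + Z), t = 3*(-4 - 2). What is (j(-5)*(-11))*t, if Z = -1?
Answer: 330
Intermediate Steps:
t = -18 (t = 3*(-6) = -18)
j(Y) = 2*Y/(-1 + Y) (j(Y) = (Y + Y)/(Y - 1) = (2*Y)/(-1 + Y) = 2*Y/(-1 + Y))
(j(-5)*(-11))*t = ((2*(-5)/(-1 - 5))*(-11))*(-18) = ((2*(-5)/(-6))*(-11))*(-18) = ((2*(-5)*(-1/6))*(-11))*(-18) = ((5/3)*(-11))*(-18) = -55/3*(-18) = 330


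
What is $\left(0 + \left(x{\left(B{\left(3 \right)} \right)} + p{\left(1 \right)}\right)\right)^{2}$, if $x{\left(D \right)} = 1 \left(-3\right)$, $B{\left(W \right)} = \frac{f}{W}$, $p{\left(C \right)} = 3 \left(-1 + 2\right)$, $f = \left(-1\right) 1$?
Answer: $0$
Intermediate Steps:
$f = -1$
$p{\left(C \right)} = 3$ ($p{\left(C \right)} = 3 \cdot 1 = 3$)
$B{\left(W \right)} = - \frac{1}{W}$
$x{\left(D \right)} = -3$
$\left(0 + \left(x{\left(B{\left(3 \right)} \right)} + p{\left(1 \right)}\right)\right)^{2} = \left(0 + \left(-3 + 3\right)\right)^{2} = \left(0 + 0\right)^{2} = 0^{2} = 0$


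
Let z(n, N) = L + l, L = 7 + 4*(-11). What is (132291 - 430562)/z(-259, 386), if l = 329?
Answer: -298271/292 ≈ -1021.5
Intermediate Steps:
L = -37 (L = 7 - 44 = -37)
z(n, N) = 292 (z(n, N) = -37 + 329 = 292)
(132291 - 430562)/z(-259, 386) = (132291 - 430562)/292 = -298271*1/292 = -298271/292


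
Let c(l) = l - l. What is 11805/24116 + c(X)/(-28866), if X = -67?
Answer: 11805/24116 ≈ 0.48951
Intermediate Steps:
c(l) = 0
11805/24116 + c(X)/(-28866) = 11805/24116 + 0/(-28866) = 11805*(1/24116) + 0*(-1/28866) = 11805/24116 + 0 = 11805/24116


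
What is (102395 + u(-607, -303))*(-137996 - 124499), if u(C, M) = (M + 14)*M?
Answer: -49864075190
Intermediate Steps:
u(C, M) = M*(14 + M) (u(C, M) = (14 + M)*M = M*(14 + M))
(102395 + u(-607, -303))*(-137996 - 124499) = (102395 - 303*(14 - 303))*(-137996 - 124499) = (102395 - 303*(-289))*(-262495) = (102395 + 87567)*(-262495) = 189962*(-262495) = -49864075190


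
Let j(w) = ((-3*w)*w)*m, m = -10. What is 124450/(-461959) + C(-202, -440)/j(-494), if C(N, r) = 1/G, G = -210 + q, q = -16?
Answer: -205910500217959/764340767832720 ≈ -0.26940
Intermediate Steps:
G = -226 (G = -210 - 16 = -226)
j(w) = 30*w² (j(w) = ((-3*w)*w)*(-10) = -3*w²*(-10) = 30*w²)
C(N, r) = -1/226 (C(N, r) = 1/(-226) = -1/226)
124450/(-461959) + C(-202, -440)/j(-494) = 124450/(-461959) - 1/(226*(30*(-494)²)) = 124450*(-1/461959) - 1/(226*(30*244036)) = -124450/461959 - 1/226/7321080 = -124450/461959 - 1/226*1/7321080 = -124450/461959 - 1/1654564080 = -205910500217959/764340767832720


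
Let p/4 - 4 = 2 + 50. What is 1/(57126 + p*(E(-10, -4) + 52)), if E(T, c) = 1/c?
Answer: 1/68718 ≈ 1.4552e-5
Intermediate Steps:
p = 224 (p = 16 + 4*(2 + 50) = 16 + 4*52 = 16 + 208 = 224)
1/(57126 + p*(E(-10, -4) + 52)) = 1/(57126 + 224*(1/(-4) + 52)) = 1/(57126 + 224*(-¼ + 52)) = 1/(57126 + 224*(207/4)) = 1/(57126 + 11592) = 1/68718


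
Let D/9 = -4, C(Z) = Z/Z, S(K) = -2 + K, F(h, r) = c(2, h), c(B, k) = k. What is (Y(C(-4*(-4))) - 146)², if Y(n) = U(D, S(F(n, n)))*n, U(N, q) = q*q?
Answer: 21025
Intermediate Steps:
F(h, r) = h
C(Z) = 1
D = -36 (D = 9*(-4) = -36)
U(N, q) = q²
Y(n) = n*(-2 + n)² (Y(n) = (-2 + n)²*n = n*(-2 + n)²)
(Y(C(-4*(-4))) - 146)² = (1*(-2 + 1)² - 146)² = (1*(-1)² - 146)² = (1*1 - 146)² = (1 - 146)² = (-145)² = 21025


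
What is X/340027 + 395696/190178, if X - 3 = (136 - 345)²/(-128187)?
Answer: 8623641311400872/4144648146308361 ≈ 2.0807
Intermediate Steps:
X = 340880/128187 (X = 3 + (136 - 345)²/(-128187) = 3 + (-209)²*(-1/128187) = 3 + 43681*(-1/128187) = 3 - 43681/128187 = 340880/128187 ≈ 2.6592)
X/340027 + 395696/190178 = (340880/128187)/340027 + 395696/190178 = (340880/128187)*(1/340027) + 395696*(1/190178) = 340880/43587041049 + 197848/95089 = 8623641311400872/4144648146308361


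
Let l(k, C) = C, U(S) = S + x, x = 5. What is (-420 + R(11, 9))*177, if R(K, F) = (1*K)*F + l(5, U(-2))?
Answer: -56286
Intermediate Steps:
U(S) = 5 + S (U(S) = S + 5 = 5 + S)
R(K, F) = 3 + F*K (R(K, F) = (1*K)*F + (5 - 2) = K*F + 3 = F*K + 3 = 3 + F*K)
(-420 + R(11, 9))*177 = (-420 + (3 + 9*11))*177 = (-420 + (3 + 99))*177 = (-420 + 102)*177 = -318*177 = -56286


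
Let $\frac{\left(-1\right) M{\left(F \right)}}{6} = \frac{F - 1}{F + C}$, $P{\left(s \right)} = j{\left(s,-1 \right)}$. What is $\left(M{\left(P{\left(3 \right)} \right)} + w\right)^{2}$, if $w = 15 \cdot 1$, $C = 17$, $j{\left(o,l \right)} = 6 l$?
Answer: $\frac{42849}{121} \approx 354.12$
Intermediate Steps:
$P{\left(s \right)} = -6$ ($P{\left(s \right)} = 6 \left(-1\right) = -6$)
$M{\left(F \right)} = - \frac{6 \left(-1 + F\right)}{17 + F}$ ($M{\left(F \right)} = - 6 \frac{F - 1}{F + 17} = - 6 \frac{-1 + F}{17 + F} = - \frac{6 \left(-1 + F\right)}{17 + F}$)
$w = 15$
$\left(M{\left(P{\left(3 \right)} \right)} + w\right)^{2} = \left(\frac{6 \left(1 - -6\right)}{17 - 6} + 15\right)^{2} = \left(\frac{6 \left(1 + 6\right)}{11} + 15\right)^{2} = \left(6 \cdot \frac{1}{11} \cdot 7 + 15\right)^{2} = \left(\frac{42}{11} + 15\right)^{2} = \left(\frac{207}{11}\right)^{2} = \frac{42849}{121}$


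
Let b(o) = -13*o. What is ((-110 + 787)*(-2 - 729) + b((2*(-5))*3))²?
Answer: 244527283009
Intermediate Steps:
((-110 + 787)*(-2 - 729) + b((2*(-5))*3))² = ((-110 + 787)*(-2 - 729) - 13*2*(-5)*3)² = (677*(-731) - (-130)*3)² = (-494887 - 13*(-30))² = (-494887 + 390)² = (-494497)² = 244527283009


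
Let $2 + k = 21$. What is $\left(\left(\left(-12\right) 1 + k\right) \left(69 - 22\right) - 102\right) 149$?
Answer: $33823$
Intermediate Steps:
$k = 19$ ($k = -2 + 21 = 19$)
$\left(\left(\left(-12\right) 1 + k\right) \left(69 - 22\right) - 102\right) 149 = \left(\left(\left(-12\right) 1 + 19\right) \left(69 - 22\right) - 102\right) 149 = \left(\left(-12 + 19\right) 47 - 102\right) 149 = \left(7 \cdot 47 - 102\right) 149 = \left(329 - 102\right) 149 = 227 \cdot 149 = 33823$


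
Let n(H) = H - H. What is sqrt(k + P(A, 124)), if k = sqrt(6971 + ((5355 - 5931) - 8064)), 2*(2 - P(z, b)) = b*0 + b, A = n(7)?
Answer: sqrt(-60 + I*sqrt(1669)) ≈ 2.5088 + 8.1421*I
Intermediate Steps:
n(H) = 0
A = 0
P(z, b) = 2 - b/2 (P(z, b) = 2 - (b*0 + b)/2 = 2 - (0 + b)/2 = 2 - b/2)
k = I*sqrt(1669) (k = sqrt(6971 + (-576 - 8064)) = sqrt(6971 - 8640) = sqrt(-1669) = I*sqrt(1669) ≈ 40.853*I)
sqrt(k + P(A, 124)) = sqrt(I*sqrt(1669) + (2 - 1/2*124)) = sqrt(I*sqrt(1669) + (2 - 62)) = sqrt(I*sqrt(1669) - 60) = sqrt(-60 + I*sqrt(1669))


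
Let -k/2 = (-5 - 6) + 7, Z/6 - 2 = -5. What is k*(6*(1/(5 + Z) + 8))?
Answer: 4944/13 ≈ 380.31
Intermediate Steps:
Z = -18 (Z = 12 + 6*(-5) = 12 - 30 = -18)
k = 8 (k = -2*((-5 - 6) + 7) = -2*(-11 + 7) = -2*(-4) = 8)
k*(6*(1/(5 + Z) + 8)) = 8*(6*(1/(5 - 18) + 8)) = 8*(6*(1/(-13) + 8)) = 8*(6*(-1/13 + 8)) = 8*(6*(103/13)) = 8*(618/13) = 4944/13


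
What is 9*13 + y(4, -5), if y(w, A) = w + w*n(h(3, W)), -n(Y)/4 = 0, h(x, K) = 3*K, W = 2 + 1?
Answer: 121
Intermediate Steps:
W = 3
n(Y) = 0 (n(Y) = -4*0 = 0)
y(w, A) = w (y(w, A) = w + w*0 = w + 0 = w)
9*13 + y(4, -5) = 9*13 + 4 = 117 + 4 = 121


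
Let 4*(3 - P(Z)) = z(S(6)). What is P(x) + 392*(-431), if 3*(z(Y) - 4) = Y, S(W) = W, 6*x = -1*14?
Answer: -337901/2 ≈ -1.6895e+5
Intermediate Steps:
x = -7/3 (x = (-1*14)/6 = (1/6)*(-14) = -7/3 ≈ -2.3333)
z(Y) = 4 + Y/3
P(Z) = 3/2 (P(Z) = 3 - (4 + (1/3)*6)/4 = 3 - (4 + 2)/4 = 3 - 1/4*6 = 3 - 3/2 = 3/2)
P(x) + 392*(-431) = 3/2 + 392*(-431) = 3/2 - 168952 = -337901/2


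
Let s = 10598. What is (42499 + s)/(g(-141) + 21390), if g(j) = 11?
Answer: 53097/21401 ≈ 2.4811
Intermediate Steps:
(42499 + s)/(g(-141) + 21390) = (42499 + 10598)/(11 + 21390) = 53097/21401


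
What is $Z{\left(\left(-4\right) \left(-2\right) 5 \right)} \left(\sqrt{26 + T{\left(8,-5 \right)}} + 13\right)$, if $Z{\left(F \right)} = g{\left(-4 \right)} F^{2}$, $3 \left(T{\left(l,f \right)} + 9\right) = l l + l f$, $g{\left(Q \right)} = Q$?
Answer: $-115200$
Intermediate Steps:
$T{\left(l,f \right)} = -9 + \frac{l^{2}}{3} + \frac{f l}{3}$ ($T{\left(l,f \right)} = -9 + \frac{l l + l f}{3} = -9 + \frac{l^{2} + f l}{3} = -9 + \left(\frac{l^{2}}{3} + \frac{f l}{3}\right) = -9 + \frac{l^{2}}{3} + \frac{f l}{3}$)
$Z{\left(F \right)} = - 4 F^{2}$
$Z{\left(\left(-4\right) \left(-2\right) 5 \right)} \left(\sqrt{26 + T{\left(8,-5 \right)}} + 13\right) = - 4 \left(\left(-4\right) \left(-2\right) 5\right)^{2} \left(\sqrt{26 + \left(-9 + \frac{8^{2}}{3} + \frac{1}{3} \left(-5\right) 8\right)} + 13\right) = - 4 \left(8 \cdot 5\right)^{2} \left(\sqrt{26 - 1} + 13\right) = - 4 \cdot 40^{2} \left(\sqrt{26 - 1} + 13\right) = \left(-4\right) 1600 \left(\sqrt{26 - 1} + 13\right) = - 6400 \left(\sqrt{25} + 13\right) = - 6400 \left(5 + 13\right) = \left(-6400\right) 18 = -115200$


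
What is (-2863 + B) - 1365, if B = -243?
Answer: -4471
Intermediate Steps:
(-2863 + B) - 1365 = (-2863 - 243) - 1365 = -3106 - 1365 = -4471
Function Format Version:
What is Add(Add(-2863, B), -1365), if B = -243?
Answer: -4471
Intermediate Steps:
Add(Add(-2863, B), -1365) = Add(Add(-2863, -243), -1365) = Add(-3106, -1365) = -4471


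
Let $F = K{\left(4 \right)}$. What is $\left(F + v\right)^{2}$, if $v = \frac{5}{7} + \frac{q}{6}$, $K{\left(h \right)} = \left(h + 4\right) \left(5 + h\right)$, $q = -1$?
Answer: $\frac{9284209}{1764} \approx 5263.2$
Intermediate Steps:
$K{\left(h \right)} = \left(4 + h\right) \left(5 + h\right)$
$F = 72$ ($F = 20 + 4^{2} + 9 \cdot 4 = 20 + 16 + 36 = 72$)
$v = \frac{23}{42}$ ($v = \frac{5}{7} - \frac{1}{6} = \frac{23}{42} \approx 0.54762$)
$\left(F + v\right)^{2} = \left(72 + \frac{23}{42}\right)^{2} = \left(\frac{3047}{42}\right)^{2} = \frac{9284209}{1764}$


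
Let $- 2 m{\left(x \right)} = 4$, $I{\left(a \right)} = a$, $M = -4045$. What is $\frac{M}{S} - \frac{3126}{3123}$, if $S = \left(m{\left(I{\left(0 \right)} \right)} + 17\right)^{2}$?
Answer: $- \frac{296353}{15615} \approx -18.979$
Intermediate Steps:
$m{\left(x \right)} = -2$ ($m{\left(x \right)} = \left(- \frac{1}{2}\right) 4 = -2$)
$S = 225$ ($S = \left(-2 + 17\right)^{2} = 15^{2} = 225$)
$\frac{M}{S} - \frac{3126}{3123} = - \frac{4045}{225} - \frac{3126}{3123} = \left(-4045\right) \frac{1}{225} - \frac{1042}{1041} = - \frac{809}{45} - \frac{1042}{1041} = - \frac{296353}{15615}$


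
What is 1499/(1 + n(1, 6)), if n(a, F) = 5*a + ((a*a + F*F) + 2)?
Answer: 1499/45 ≈ 33.311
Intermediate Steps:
n(a, F) = 2 + F**2 + a**2 + 5*a (n(a, F) = 5*a + ((a**2 + F**2) + 2) = 5*a + ((F**2 + a**2) + 2) = 5*a + (2 + F**2 + a**2) = 2 + F**2 + a**2 + 5*a)
1499/(1 + n(1, 6)) = 1499/(1 + (2 + 6**2 + 1**2 + 5*1)) = 1499/(1 + (2 + 36 + 1 + 5)) = 1499/(1 + 44) = 1499/45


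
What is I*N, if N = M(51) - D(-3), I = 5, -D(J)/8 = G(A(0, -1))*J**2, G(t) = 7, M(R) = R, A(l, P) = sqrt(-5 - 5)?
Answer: 2775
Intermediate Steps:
A(l, P) = I*sqrt(10) (A(l, P) = sqrt(-10) = I*sqrt(10))
D(J) = -56*J**2
N = 555 (N = 51 - (-56)*(-3)**2 = 51 - (-56)*9 = 51 - 1*(-504) = 51 + 504 = 555)
I*N = 5*555 = 2775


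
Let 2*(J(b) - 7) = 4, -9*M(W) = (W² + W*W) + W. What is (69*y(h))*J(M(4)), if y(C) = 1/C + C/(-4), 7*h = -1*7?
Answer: -1863/4 ≈ -465.75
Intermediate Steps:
h = -1 (h = (-1*7)/7 = (⅐)*(-7) = -1)
M(W) = -2*W²/9 - W/9 (M(W) = -((W² + W*W) + W)/9 = -((W² + W²) + W)/9 = -(2*W² + W)/9 = -(W + 2*W²)/9 = -2*W²/9 - W/9)
J(b) = 9 (J(b) = 7 + (½)*4 = 7 + 2 = 9)
y(C) = 1/C - C/4 (y(C) = 1/C + C*(-¼) = 1/C - C/4)
(69*y(h))*J(M(4)) = (69*(1/(-1) - ¼*(-1)))*9 = (69*(-1 + ¼))*9 = (69*(-¾))*9 = -207/4*9 = -1863/4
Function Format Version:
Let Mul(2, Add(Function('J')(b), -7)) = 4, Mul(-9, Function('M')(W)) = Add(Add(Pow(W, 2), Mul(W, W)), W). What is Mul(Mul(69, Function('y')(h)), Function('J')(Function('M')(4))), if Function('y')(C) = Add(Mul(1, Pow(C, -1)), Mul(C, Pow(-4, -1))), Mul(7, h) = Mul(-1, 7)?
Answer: Rational(-1863, 4) ≈ -465.75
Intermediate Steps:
h = -1 (h = Mul(Rational(1, 7), Mul(-1, 7)) = Mul(Rational(1, 7), -7) = -1)
Function('M')(W) = Add(Mul(Rational(-2, 9), Pow(W, 2)), Mul(Rational(-1, 9), W)) (Function('M')(W) = Mul(Rational(-1, 9), Add(Add(Pow(W, 2), Mul(W, W)), W)) = Mul(Rational(-1, 9), Add(Add(Pow(W, 2), Pow(W, 2)), W)) = Mul(Rational(-1, 9), Add(Mul(2, Pow(W, 2)), W)) = Mul(Rational(-1, 9), Add(W, Mul(2, Pow(W, 2)))) = Add(Mul(Rational(-2, 9), Pow(W, 2)), Mul(Rational(-1, 9), W)))
Function('J')(b) = 9 (Function('J')(b) = Add(7, Mul(Rational(1, 2), 4)) = Add(7, 2) = 9)
Function('y')(C) = Add(Pow(C, -1), Mul(Rational(-1, 4), C)) (Function('y')(C) = Add(Pow(C, -1), Mul(C, Rational(-1, 4))) = Add(Pow(C, -1), Mul(Rational(-1, 4), C)))
Mul(Mul(69, Function('y')(h)), Function('J')(Function('M')(4))) = Mul(Mul(69, Add(Pow(-1, -1), Mul(Rational(-1, 4), -1))), 9) = Mul(Mul(69, Add(-1, Rational(1, 4))), 9) = Mul(Mul(69, Rational(-3, 4)), 9) = Mul(Rational(-207, 4), 9) = Rational(-1863, 4)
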